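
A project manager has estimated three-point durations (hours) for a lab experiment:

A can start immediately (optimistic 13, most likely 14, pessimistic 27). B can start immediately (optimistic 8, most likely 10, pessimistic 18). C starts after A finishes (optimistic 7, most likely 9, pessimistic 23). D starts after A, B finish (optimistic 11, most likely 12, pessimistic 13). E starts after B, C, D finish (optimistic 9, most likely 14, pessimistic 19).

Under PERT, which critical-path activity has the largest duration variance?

A

te_A = (13 + 4·14 + 27)/6 = 96/6 = 16; σ²_A = ((27−13)/6)² = 5.444
te_B = (8 + 4·10 + 18)/6 = 66/6 = 11; σ²_B = ((18−8)/6)² = 2.778
te_C = (7 + 4·9 + 23)/6 = 66/6 = 11; σ²_C = ((23−7)/6)² = 7.111
te_D = (11 + 4·12 + 13)/6 = 72/6 = 12; σ²_D = ((13−11)/6)² = 0.111
te_E = (9 + 4·14 + 19)/6 = 84/6 = 14; σ²_E = ((19−9)/6)² = 2.778

Forward pass:
ES_A = 0; EF_A = 16
ES_B = 0; EF_B = 11
ES_C = 16; EF_C = 16+11 = 27
ES_D = max(EF_A=16, EF_B=11) = 16; EF_D = 16+12 = 28
ES_E = max(EF_B=11, EF_C=27, EF_D=28) = 28; EF_E = 28+14 = 42
Expected project duration μ = 42 hours. Critical path: A → D → E.

Variances on critical path: σ²_A=5.444, σ²_D=0.111, σ²_E=2.778.
Largest is σ²_A = 5.444.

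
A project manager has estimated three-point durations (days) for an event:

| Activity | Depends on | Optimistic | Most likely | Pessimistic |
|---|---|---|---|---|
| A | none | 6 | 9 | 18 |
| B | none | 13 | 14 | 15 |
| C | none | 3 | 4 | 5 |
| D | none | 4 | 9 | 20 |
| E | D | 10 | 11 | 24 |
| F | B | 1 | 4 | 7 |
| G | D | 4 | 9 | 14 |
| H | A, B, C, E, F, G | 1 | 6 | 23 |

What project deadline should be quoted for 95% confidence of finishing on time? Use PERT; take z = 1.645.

39.4 days

te_A = (6 + 4·9 + 18)/6 = 60/6 = 10; σ²_A = ((18−6)/6)² = 4.000
te_B = (13 + 4·14 + 15)/6 = 84/6 = 14; σ²_B = ((15−13)/6)² = 0.111
te_C = (3 + 4·4 + 5)/6 = 24/6 = 4; σ²_C = ((5−3)/6)² = 0.111
te_D = (4 + 4·9 + 20)/6 = 60/6 = 10; σ²_D = ((20−4)/6)² = 7.111
te_E = (10 + 4·11 + 24)/6 = 78/6 = 13; σ²_E = ((24−10)/6)² = 5.444
te_F = (1 + 4·4 + 7)/6 = 24/6 = 4; σ²_F = ((7−1)/6)² = 1.000
te_G = (4 + 4·9 + 14)/6 = 54/6 = 9; σ²_G = ((14−4)/6)² = 2.778
te_H = (1 + 4·6 + 23)/6 = 48/6 = 8; σ²_H = ((23−1)/6)² = 13.444

Forward pass:
ES_A = 0; EF_A = 10
ES_B = 0; EF_B = 14
ES_C = 0; EF_C = 4
ES_D = 0; EF_D = 10
ES_E = 10; EF_E = 10+13 = 23
ES_F = 14; EF_F = 14+4 = 18
ES_G = 10; EF_G = 10+9 = 19
ES_H = max(EF_A=10, EF_B=14, EF_C=4, EF_E=23, EF_F=18, EF_G=19) = 23; EF_H = 23+8 = 31
Expected project duration μ = 31 days. Critical path: D → E → H.

Variance along critical path = 7.111 + 5.444 + 13.444 = 26.000; σ = 5.099 days.
D = μ + z·σ = 31 + 1.645·5.099 = 39.4 days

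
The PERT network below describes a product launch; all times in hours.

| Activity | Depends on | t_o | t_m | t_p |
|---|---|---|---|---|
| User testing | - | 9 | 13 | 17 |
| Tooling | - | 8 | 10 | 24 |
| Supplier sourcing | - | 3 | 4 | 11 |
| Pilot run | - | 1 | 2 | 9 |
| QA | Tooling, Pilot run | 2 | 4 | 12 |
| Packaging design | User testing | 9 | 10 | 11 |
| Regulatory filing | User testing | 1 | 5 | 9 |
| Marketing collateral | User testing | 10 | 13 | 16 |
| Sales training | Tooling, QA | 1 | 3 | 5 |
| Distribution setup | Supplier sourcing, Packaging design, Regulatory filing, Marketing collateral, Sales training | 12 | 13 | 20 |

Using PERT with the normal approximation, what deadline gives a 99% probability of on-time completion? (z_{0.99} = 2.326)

te_User testing = (9 + 4·13 + 17)/6 = 78/6 = 13; σ²_User testing = ((17−9)/6)² = 1.778
te_Tooling = (8 + 4·10 + 24)/6 = 72/6 = 12; σ²_Tooling = ((24−8)/6)² = 7.111
te_Supplier sourcing = (3 + 4·4 + 11)/6 = 30/6 = 5; σ²_Supplier sourcing = ((11−3)/6)² = 1.778
te_Pilot run = (1 + 4·2 + 9)/6 = 18/6 = 3; σ²_Pilot run = ((9−1)/6)² = 1.778
te_QA = (2 + 4·4 + 12)/6 = 30/6 = 5; σ²_QA = ((12−2)/6)² = 2.778
te_Packaging design = (9 + 4·10 + 11)/6 = 60/6 = 10; σ²_Packaging design = ((11−9)/6)² = 0.111
te_Regulatory filing = (1 + 4·5 + 9)/6 = 30/6 = 5; σ²_Regulatory filing = ((9−1)/6)² = 1.778
te_Marketing collateral = (10 + 4·13 + 16)/6 = 78/6 = 13; σ²_Marketing collateral = ((16−10)/6)² = 1.000
te_Sales training = (1 + 4·3 + 5)/6 = 18/6 = 3; σ²_Sales training = ((5−1)/6)² = 0.444
te_Distribution setup = (12 + 4·13 + 20)/6 = 84/6 = 14; σ²_Distribution setup = ((20−12)/6)² = 1.778

Forward pass:
ES_User testing = 0; EF_User testing = 13
ES_Tooling = 0; EF_Tooling = 12
ES_Supplier sourcing = 0; EF_Supplier sourcing = 5
ES_Pilot run = 0; EF_Pilot run = 3
ES_QA = max(EF_Tooling=12, EF_Pilot run=3) = 12; EF_QA = 12+5 = 17
ES_Packaging design = 13; EF_Packaging design = 13+10 = 23
ES_Regulatory filing = 13; EF_Regulatory filing = 13+5 = 18
ES_Marketing collateral = 13; EF_Marketing collateral = 13+13 = 26
ES_Sales training = max(EF_Tooling=12, EF_QA=17) = 17; EF_Sales training = 17+3 = 20
ES_Distribution setup = max(EF_Supplier sourcing=5, EF_Packaging design=23, EF_Regulatory filing=18, EF_Marketing collateral=26, EF_Sales training=20) = 26; EF_Distribution setup = 26+14 = 40
Expected project duration μ = 40 hours. Critical path: User testing → Marketing collateral → Distribution setup.

Variance along critical path = 1.778 + 1.000 + 1.778 = 4.556; σ = 2.134 hours.
D = μ + z·σ = 40 + 2.326·2.134 = 45.0 hours

45.0 hours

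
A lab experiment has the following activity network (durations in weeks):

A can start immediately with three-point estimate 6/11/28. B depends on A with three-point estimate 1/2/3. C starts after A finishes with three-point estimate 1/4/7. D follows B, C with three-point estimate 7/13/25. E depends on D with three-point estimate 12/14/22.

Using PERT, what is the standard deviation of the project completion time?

te_A = (6 + 4·11 + 28)/6 = 78/6 = 13; σ²_A = ((28−6)/6)² = 13.444
te_B = (1 + 4·2 + 3)/6 = 12/6 = 2; σ²_B = ((3−1)/6)² = 0.111
te_C = (1 + 4·4 + 7)/6 = 24/6 = 4; σ²_C = ((7−1)/6)² = 1.000
te_D = (7 + 4·13 + 25)/6 = 84/6 = 14; σ²_D = ((25−7)/6)² = 9.000
te_E = (12 + 4·14 + 22)/6 = 90/6 = 15; σ²_E = ((22−12)/6)² = 2.778

Forward pass:
ES_A = 0; EF_A = 13
ES_B = 13; EF_B = 13+2 = 15
ES_C = 13; EF_C = 13+4 = 17
ES_D = max(EF_B=15, EF_C=17) = 17; EF_D = 17+14 = 31
ES_E = 31; EF_E = 31+15 = 46
Expected project duration μ = 46 weeks. Critical path: A → C → D → E.

Variance along critical path = 13.444 + 1.000 + 9.000 + 2.778 = 26.222
σ = √26.222 = 5.121 weeks

5.12 weeks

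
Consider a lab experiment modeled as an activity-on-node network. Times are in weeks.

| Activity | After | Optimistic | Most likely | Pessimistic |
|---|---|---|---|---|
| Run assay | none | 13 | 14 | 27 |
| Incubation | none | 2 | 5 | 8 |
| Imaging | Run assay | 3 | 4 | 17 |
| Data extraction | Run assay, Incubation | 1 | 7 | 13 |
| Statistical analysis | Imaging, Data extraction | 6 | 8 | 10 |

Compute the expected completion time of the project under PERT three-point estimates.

31 weeks

te_Run assay = (13 + 4·14 + 27)/6 = 96/6 = 16
te_Incubation = (2 + 4·5 + 8)/6 = 30/6 = 5
te_Imaging = (3 + 4·4 + 17)/6 = 36/6 = 6
te_Data extraction = (1 + 4·7 + 13)/6 = 42/6 = 7
te_Statistical analysis = (6 + 4·8 + 10)/6 = 48/6 = 8

Forward pass:
ES_Run assay = 0; EF_Run assay = 16
ES_Incubation = 0; EF_Incubation = 5
ES_Imaging = 16; EF_Imaging = 16+6 = 22
ES_Data extraction = max(EF_Run assay=16, EF_Incubation=5) = 16; EF_Data extraction = 16+7 = 23
ES_Statistical analysis = max(EF_Imaging=22, EF_Data extraction=23) = 23; EF_Statistical analysis = 23+8 = 31
Expected project duration μ = 31 weeks. Critical path: Run assay → Data extraction → Statistical analysis.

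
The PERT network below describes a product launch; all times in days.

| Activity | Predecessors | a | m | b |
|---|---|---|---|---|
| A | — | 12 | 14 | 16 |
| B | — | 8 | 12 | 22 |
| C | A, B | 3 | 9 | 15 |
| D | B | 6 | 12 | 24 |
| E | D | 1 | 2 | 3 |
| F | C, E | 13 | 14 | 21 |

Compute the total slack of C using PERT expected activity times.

te_A = (12 + 4·14 + 16)/6 = 84/6 = 14
te_B = (8 + 4·12 + 22)/6 = 78/6 = 13
te_C = (3 + 4·9 + 15)/6 = 54/6 = 9
te_D = (6 + 4·12 + 24)/6 = 78/6 = 13
te_E = (1 + 4·2 + 3)/6 = 12/6 = 2
te_F = (13 + 4·14 + 21)/6 = 90/6 = 15

Forward pass:
ES_A = 0; EF_A = 14
ES_B = 0; EF_B = 13
ES_C = max(EF_A=14, EF_B=13) = 14; EF_C = 14+9 = 23
ES_D = 13; EF_D = 13+13 = 26
ES_E = 26; EF_E = 26+2 = 28
ES_F = max(EF_C=23, EF_E=28) = 28; EF_F = 28+15 = 43
Expected project duration μ = 43 days. Critical path: B → D → E → F.

Backward pass:
LF_F = 43; LS_F = 43−15 = 28
LF_E = LS_F = 28; LS_E = 28−2 = 26
LF_D = LS_E = 26; LS_D = 26−13 = 13
LF_C = LS_F = 28; LS_C = 28−9 = 19
LF_B = min(LS_C=19, LS_D=13) = 13; LS_B = 13−13 = 0
LF_A = LS_C = 19; LS_A = 19−14 = 5
Slack_C = LS_C − ES_C = 19 − 14 = 5

5 days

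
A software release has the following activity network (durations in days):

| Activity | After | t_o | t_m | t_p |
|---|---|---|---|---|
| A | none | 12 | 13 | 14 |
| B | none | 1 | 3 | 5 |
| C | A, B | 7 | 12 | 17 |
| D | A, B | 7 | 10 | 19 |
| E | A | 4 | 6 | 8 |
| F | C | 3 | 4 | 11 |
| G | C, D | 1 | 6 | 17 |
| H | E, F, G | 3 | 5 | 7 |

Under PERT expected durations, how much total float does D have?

1 days

te_A = (12 + 4·13 + 14)/6 = 78/6 = 13
te_B = (1 + 4·3 + 5)/6 = 18/6 = 3
te_C = (7 + 4·12 + 17)/6 = 72/6 = 12
te_D = (7 + 4·10 + 19)/6 = 66/6 = 11
te_E = (4 + 4·6 + 8)/6 = 36/6 = 6
te_F = (3 + 4·4 + 11)/6 = 30/6 = 5
te_G = (1 + 4·6 + 17)/6 = 42/6 = 7
te_H = (3 + 4·5 + 7)/6 = 30/6 = 5

Forward pass:
ES_A = 0; EF_A = 13
ES_B = 0; EF_B = 3
ES_C = max(EF_A=13, EF_B=3) = 13; EF_C = 13+12 = 25
ES_D = max(EF_A=13, EF_B=3) = 13; EF_D = 13+11 = 24
ES_E = 13; EF_E = 13+6 = 19
ES_F = 25; EF_F = 25+5 = 30
ES_G = max(EF_C=25, EF_D=24) = 25; EF_G = 25+7 = 32
ES_H = max(EF_E=19, EF_F=30, EF_G=32) = 32; EF_H = 32+5 = 37
Expected project duration μ = 37 days. Critical path: A → C → G → H.

Backward pass:
LF_H = 37; LS_H = 37−5 = 32
LF_G = LS_H = 32; LS_G = 32−7 = 25
LF_F = LS_H = 32; LS_F = 32−5 = 27
LF_E = LS_H = 32; LS_E = 32−6 = 26
LF_D = LS_G = 25; LS_D = 25−11 = 14
LF_C = min(LS_F=27, LS_G=25) = 25; LS_C = 25−12 = 13
LF_B = min(LS_C=13, LS_D=14) = 13; LS_B = 13−3 = 10
LF_A = min(LS_C=13, LS_D=14, LS_E=26) = 13; LS_A = 13−13 = 0
Slack_D = LS_D − ES_D = 14 − 13 = 1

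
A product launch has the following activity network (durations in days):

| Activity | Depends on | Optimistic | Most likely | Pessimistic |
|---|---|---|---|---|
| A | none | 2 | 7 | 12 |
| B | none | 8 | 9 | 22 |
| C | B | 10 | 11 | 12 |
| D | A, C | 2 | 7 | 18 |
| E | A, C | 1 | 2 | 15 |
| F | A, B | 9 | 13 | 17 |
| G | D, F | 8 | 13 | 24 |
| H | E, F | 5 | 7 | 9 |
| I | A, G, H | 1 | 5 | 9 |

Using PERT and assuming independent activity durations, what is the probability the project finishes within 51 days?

0.667

te_A = (2 + 4·7 + 12)/6 = 42/6 = 7; σ²_A = ((12−2)/6)² = 2.778
te_B = (8 + 4·9 + 22)/6 = 66/6 = 11; σ²_B = ((22−8)/6)² = 5.444
te_C = (10 + 4·11 + 12)/6 = 66/6 = 11; σ²_C = ((12−10)/6)² = 0.111
te_D = (2 + 4·7 + 18)/6 = 48/6 = 8; σ²_D = ((18−2)/6)² = 7.111
te_E = (1 + 4·2 + 15)/6 = 24/6 = 4; σ²_E = ((15−1)/6)² = 5.444
te_F = (9 + 4·13 + 17)/6 = 78/6 = 13; σ²_F = ((17−9)/6)² = 1.778
te_G = (8 + 4·13 + 24)/6 = 84/6 = 14; σ²_G = ((24−8)/6)² = 7.111
te_H = (5 + 4·7 + 9)/6 = 42/6 = 7; σ²_H = ((9−5)/6)² = 0.444
te_I = (1 + 4·5 + 9)/6 = 30/6 = 5; σ²_I = ((9−1)/6)² = 1.778

Forward pass:
ES_A = 0; EF_A = 7
ES_B = 0; EF_B = 11
ES_C = 11; EF_C = 11+11 = 22
ES_D = max(EF_A=7, EF_C=22) = 22; EF_D = 22+8 = 30
ES_E = max(EF_A=7, EF_C=22) = 22; EF_E = 22+4 = 26
ES_F = max(EF_A=7, EF_B=11) = 11; EF_F = 11+13 = 24
ES_G = max(EF_D=30, EF_F=24) = 30; EF_G = 30+14 = 44
ES_H = max(EF_E=26, EF_F=24) = 26; EF_H = 26+7 = 33
ES_I = max(EF_A=7, EF_G=44, EF_H=33) = 44; EF_I = 44+5 = 49
Expected project duration μ = 49 days. Critical path: B → C → D → G → I.

Variance along critical path = 5.444 + 0.111 + 7.111 + 7.111 + 1.778 = 21.556; σ = √21.556 = 4.643 days.
Z = (51 − 49) / 4.643 = 0.431
P(T ≤ 51) = Φ(0.431) ≈ 0.667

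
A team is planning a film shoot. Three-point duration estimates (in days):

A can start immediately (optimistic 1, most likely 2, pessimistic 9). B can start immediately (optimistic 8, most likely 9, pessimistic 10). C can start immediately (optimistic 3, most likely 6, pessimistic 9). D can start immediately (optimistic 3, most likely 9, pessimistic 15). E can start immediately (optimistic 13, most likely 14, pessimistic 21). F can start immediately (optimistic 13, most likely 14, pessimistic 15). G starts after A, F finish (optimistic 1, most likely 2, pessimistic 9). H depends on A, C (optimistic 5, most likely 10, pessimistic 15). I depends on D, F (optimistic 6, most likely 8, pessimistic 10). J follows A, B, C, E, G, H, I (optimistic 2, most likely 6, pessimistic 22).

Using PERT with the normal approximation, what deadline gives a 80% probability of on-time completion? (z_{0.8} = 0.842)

te_A = (1 + 4·2 + 9)/6 = 18/6 = 3; σ²_A = ((9−1)/6)² = 1.778
te_B = (8 + 4·9 + 10)/6 = 54/6 = 9; σ²_B = ((10−8)/6)² = 0.111
te_C = (3 + 4·6 + 9)/6 = 36/6 = 6; σ²_C = ((9−3)/6)² = 1.000
te_D = (3 + 4·9 + 15)/6 = 54/6 = 9; σ²_D = ((15−3)/6)² = 4.000
te_E = (13 + 4·14 + 21)/6 = 90/6 = 15; σ²_E = ((21−13)/6)² = 1.778
te_F = (13 + 4·14 + 15)/6 = 84/6 = 14; σ²_F = ((15−13)/6)² = 0.111
te_G = (1 + 4·2 + 9)/6 = 18/6 = 3; σ²_G = ((9−1)/6)² = 1.778
te_H = (5 + 4·10 + 15)/6 = 60/6 = 10; σ²_H = ((15−5)/6)² = 2.778
te_I = (6 + 4·8 + 10)/6 = 48/6 = 8; σ²_I = ((10−6)/6)² = 0.444
te_J = (2 + 4·6 + 22)/6 = 48/6 = 8; σ²_J = ((22−2)/6)² = 11.111

Forward pass:
ES_A = 0; EF_A = 3
ES_B = 0; EF_B = 9
ES_C = 0; EF_C = 6
ES_D = 0; EF_D = 9
ES_E = 0; EF_E = 15
ES_F = 0; EF_F = 14
ES_G = max(EF_A=3, EF_F=14) = 14; EF_G = 14+3 = 17
ES_H = max(EF_A=3, EF_C=6) = 6; EF_H = 6+10 = 16
ES_I = max(EF_D=9, EF_F=14) = 14; EF_I = 14+8 = 22
ES_J = max(EF_A=3, EF_B=9, EF_C=6, EF_E=15, EF_G=17, EF_H=16, EF_I=22) = 22; EF_J = 22+8 = 30
Expected project duration μ = 30 days. Critical path: F → I → J.

Variance along critical path = 0.111 + 0.444 + 11.111 = 11.667; σ = 3.416 days.
D = μ + z·σ = 30 + 0.842·3.416 = 32.9 days

32.9 days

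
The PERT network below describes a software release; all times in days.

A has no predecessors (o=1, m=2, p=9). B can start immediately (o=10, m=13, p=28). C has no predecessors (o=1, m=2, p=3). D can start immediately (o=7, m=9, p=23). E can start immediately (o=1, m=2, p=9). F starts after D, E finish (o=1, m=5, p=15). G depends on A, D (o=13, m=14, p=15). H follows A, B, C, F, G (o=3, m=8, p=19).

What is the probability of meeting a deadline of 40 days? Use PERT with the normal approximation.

0.943

te_A = (1 + 4·2 + 9)/6 = 18/6 = 3; σ²_A = ((9−1)/6)² = 1.778
te_B = (10 + 4·13 + 28)/6 = 90/6 = 15; σ²_B = ((28−10)/6)² = 9.000
te_C = (1 + 4·2 + 3)/6 = 12/6 = 2; σ²_C = ((3−1)/6)² = 0.111
te_D = (7 + 4·9 + 23)/6 = 66/6 = 11; σ²_D = ((23−7)/6)² = 7.111
te_E = (1 + 4·2 + 9)/6 = 18/6 = 3; σ²_E = ((9−1)/6)² = 1.778
te_F = (1 + 4·5 + 15)/6 = 36/6 = 6; σ²_F = ((15−1)/6)² = 5.444
te_G = (13 + 4·14 + 15)/6 = 84/6 = 14; σ²_G = ((15−13)/6)² = 0.111
te_H = (3 + 4·8 + 19)/6 = 54/6 = 9; σ²_H = ((19−3)/6)² = 7.111

Forward pass:
ES_A = 0; EF_A = 3
ES_B = 0; EF_B = 15
ES_C = 0; EF_C = 2
ES_D = 0; EF_D = 11
ES_E = 0; EF_E = 3
ES_F = max(EF_D=11, EF_E=3) = 11; EF_F = 11+6 = 17
ES_G = max(EF_A=3, EF_D=11) = 11; EF_G = 11+14 = 25
ES_H = max(EF_A=3, EF_B=15, EF_C=2, EF_F=17, EF_G=25) = 25; EF_H = 25+9 = 34
Expected project duration μ = 34 days. Critical path: D → G → H.

Variance along critical path = 7.111 + 0.111 + 7.111 = 14.333; σ = √14.333 = 3.786 days.
Z = (40 − 34) / 3.786 = 1.585
P(T ≤ 40) = Φ(1.585) ≈ 0.943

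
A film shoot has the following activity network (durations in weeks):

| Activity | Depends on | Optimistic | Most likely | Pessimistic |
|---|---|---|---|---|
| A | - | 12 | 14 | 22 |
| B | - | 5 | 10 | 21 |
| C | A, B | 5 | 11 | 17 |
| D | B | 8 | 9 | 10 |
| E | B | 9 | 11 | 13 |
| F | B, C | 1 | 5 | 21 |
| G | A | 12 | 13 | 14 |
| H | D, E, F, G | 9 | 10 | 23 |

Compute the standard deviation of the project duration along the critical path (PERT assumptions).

te_A = (12 + 4·14 + 22)/6 = 90/6 = 15; σ²_A = ((22−12)/6)² = 2.778
te_B = (5 + 4·10 + 21)/6 = 66/6 = 11; σ²_B = ((21−5)/6)² = 7.111
te_C = (5 + 4·11 + 17)/6 = 66/6 = 11; σ²_C = ((17−5)/6)² = 4.000
te_D = (8 + 4·9 + 10)/6 = 54/6 = 9; σ²_D = ((10−8)/6)² = 0.111
te_E = (9 + 4·11 + 13)/6 = 66/6 = 11; σ²_E = ((13−9)/6)² = 0.444
te_F = (1 + 4·5 + 21)/6 = 42/6 = 7; σ²_F = ((21−1)/6)² = 11.111
te_G = (12 + 4·13 + 14)/6 = 78/6 = 13; σ²_G = ((14−12)/6)² = 0.111
te_H = (9 + 4·10 + 23)/6 = 72/6 = 12; σ²_H = ((23−9)/6)² = 5.444

Forward pass:
ES_A = 0; EF_A = 15
ES_B = 0; EF_B = 11
ES_C = max(EF_A=15, EF_B=11) = 15; EF_C = 15+11 = 26
ES_D = 11; EF_D = 11+9 = 20
ES_E = 11; EF_E = 11+11 = 22
ES_F = max(EF_B=11, EF_C=26) = 26; EF_F = 26+7 = 33
ES_G = 15; EF_G = 15+13 = 28
ES_H = max(EF_D=20, EF_E=22, EF_F=33, EF_G=28) = 33; EF_H = 33+12 = 45
Expected project duration μ = 45 weeks. Critical path: A → C → F → H.

Variance along critical path = 2.778 + 4.000 + 11.111 + 5.444 = 23.333
σ = √23.333 = 4.830 weeks

4.83 weeks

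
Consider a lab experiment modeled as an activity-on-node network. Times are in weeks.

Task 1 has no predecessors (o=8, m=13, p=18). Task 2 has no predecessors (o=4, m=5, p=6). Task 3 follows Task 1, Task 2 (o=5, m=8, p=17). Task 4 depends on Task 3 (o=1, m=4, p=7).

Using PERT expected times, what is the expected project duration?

te_Task 1 = (8 + 4·13 + 18)/6 = 78/6 = 13
te_Task 2 = (4 + 4·5 + 6)/6 = 30/6 = 5
te_Task 3 = (5 + 4·8 + 17)/6 = 54/6 = 9
te_Task 4 = (1 + 4·4 + 7)/6 = 24/6 = 4

Forward pass:
ES_Task 1 = 0; EF_Task 1 = 13
ES_Task 2 = 0; EF_Task 2 = 5
ES_Task 3 = max(EF_Task 1=13, EF_Task 2=5) = 13; EF_Task 3 = 13+9 = 22
ES_Task 4 = 22; EF_Task 4 = 22+4 = 26
Expected project duration μ = 26 weeks. Critical path: Task 1 → Task 3 → Task 4.

26 weeks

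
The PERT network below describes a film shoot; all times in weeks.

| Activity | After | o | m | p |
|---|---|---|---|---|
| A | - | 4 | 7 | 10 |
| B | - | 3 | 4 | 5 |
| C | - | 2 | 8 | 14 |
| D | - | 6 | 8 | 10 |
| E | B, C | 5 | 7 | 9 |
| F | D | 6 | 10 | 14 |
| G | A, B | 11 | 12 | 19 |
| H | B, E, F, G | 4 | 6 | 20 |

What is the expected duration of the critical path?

te_A = (4 + 4·7 + 10)/6 = 42/6 = 7
te_B = (3 + 4·4 + 5)/6 = 24/6 = 4
te_C = (2 + 4·8 + 14)/6 = 48/6 = 8
te_D = (6 + 4·8 + 10)/6 = 48/6 = 8
te_E = (5 + 4·7 + 9)/6 = 42/6 = 7
te_F = (6 + 4·10 + 14)/6 = 60/6 = 10
te_G = (11 + 4·12 + 19)/6 = 78/6 = 13
te_H = (4 + 4·6 + 20)/6 = 48/6 = 8

Forward pass:
ES_A = 0; EF_A = 7
ES_B = 0; EF_B = 4
ES_C = 0; EF_C = 8
ES_D = 0; EF_D = 8
ES_E = max(EF_B=4, EF_C=8) = 8; EF_E = 8+7 = 15
ES_F = 8; EF_F = 8+10 = 18
ES_G = max(EF_A=7, EF_B=4) = 7; EF_G = 7+13 = 20
ES_H = max(EF_B=4, EF_E=15, EF_F=18, EF_G=20) = 20; EF_H = 20+8 = 28
Expected project duration μ = 28 weeks. Critical path: A → G → H.

28 weeks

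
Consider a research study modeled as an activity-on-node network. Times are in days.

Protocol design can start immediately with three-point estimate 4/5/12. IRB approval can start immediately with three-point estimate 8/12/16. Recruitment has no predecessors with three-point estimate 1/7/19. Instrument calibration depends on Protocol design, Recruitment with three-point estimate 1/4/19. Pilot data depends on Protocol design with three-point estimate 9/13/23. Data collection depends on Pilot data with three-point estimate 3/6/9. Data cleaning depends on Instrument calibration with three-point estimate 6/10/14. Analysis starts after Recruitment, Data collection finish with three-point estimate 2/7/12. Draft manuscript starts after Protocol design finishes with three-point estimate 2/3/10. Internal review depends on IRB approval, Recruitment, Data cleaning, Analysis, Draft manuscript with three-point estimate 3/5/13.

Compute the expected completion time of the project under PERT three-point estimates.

39 days

te_Protocol design = (4 + 4·5 + 12)/6 = 36/6 = 6
te_IRB approval = (8 + 4·12 + 16)/6 = 72/6 = 12
te_Recruitment = (1 + 4·7 + 19)/6 = 48/6 = 8
te_Instrument calibration = (1 + 4·4 + 19)/6 = 36/6 = 6
te_Pilot data = (9 + 4·13 + 23)/6 = 84/6 = 14
te_Data collection = (3 + 4·6 + 9)/6 = 36/6 = 6
te_Data cleaning = (6 + 4·10 + 14)/6 = 60/6 = 10
te_Analysis = (2 + 4·7 + 12)/6 = 42/6 = 7
te_Draft manuscript = (2 + 4·3 + 10)/6 = 24/6 = 4
te_Internal review = (3 + 4·5 + 13)/6 = 36/6 = 6

Forward pass:
ES_Protocol design = 0; EF_Protocol design = 6
ES_IRB approval = 0; EF_IRB approval = 12
ES_Recruitment = 0; EF_Recruitment = 8
ES_Instrument calibration = max(EF_Protocol design=6, EF_Recruitment=8) = 8; EF_Instrument calibration = 8+6 = 14
ES_Pilot data = 6; EF_Pilot data = 6+14 = 20
ES_Data collection = 20; EF_Data collection = 20+6 = 26
ES_Data cleaning = 14; EF_Data cleaning = 14+10 = 24
ES_Analysis = max(EF_Recruitment=8, EF_Data collection=26) = 26; EF_Analysis = 26+7 = 33
ES_Draft manuscript = 6; EF_Draft manuscript = 6+4 = 10
ES_Internal review = max(EF_IRB approval=12, EF_Recruitment=8, EF_Data cleaning=24, EF_Analysis=33, EF_Draft manuscript=10) = 33; EF_Internal review = 33+6 = 39
Expected project duration μ = 39 days. Critical path: Protocol design → Pilot data → Data collection → Analysis → Internal review.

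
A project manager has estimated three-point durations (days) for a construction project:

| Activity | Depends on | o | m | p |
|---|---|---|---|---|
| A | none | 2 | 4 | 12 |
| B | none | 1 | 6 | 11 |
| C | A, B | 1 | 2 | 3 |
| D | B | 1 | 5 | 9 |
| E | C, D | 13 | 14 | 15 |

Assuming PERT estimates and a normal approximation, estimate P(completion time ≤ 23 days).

te_A = (2 + 4·4 + 12)/6 = 30/6 = 5; σ²_A = ((12−2)/6)² = 2.778
te_B = (1 + 4·6 + 11)/6 = 36/6 = 6; σ²_B = ((11−1)/6)² = 2.778
te_C = (1 + 4·2 + 3)/6 = 12/6 = 2; σ²_C = ((3−1)/6)² = 0.111
te_D = (1 + 4·5 + 9)/6 = 30/6 = 5; σ²_D = ((9−1)/6)² = 1.778
te_E = (13 + 4·14 + 15)/6 = 84/6 = 14; σ²_E = ((15−13)/6)² = 0.111

Forward pass:
ES_A = 0; EF_A = 5
ES_B = 0; EF_B = 6
ES_C = max(EF_A=5, EF_B=6) = 6; EF_C = 6+2 = 8
ES_D = 6; EF_D = 6+5 = 11
ES_E = max(EF_C=8, EF_D=11) = 11; EF_E = 11+14 = 25
Expected project duration μ = 25 days. Critical path: B → D → E.

Variance along critical path = 2.778 + 1.778 + 0.111 = 4.667; σ = √4.667 = 2.160 days.
Z = (23 − 25) / 2.160 = -0.926
P(T ≤ 23) = Φ(-0.926) ≈ 0.177

0.177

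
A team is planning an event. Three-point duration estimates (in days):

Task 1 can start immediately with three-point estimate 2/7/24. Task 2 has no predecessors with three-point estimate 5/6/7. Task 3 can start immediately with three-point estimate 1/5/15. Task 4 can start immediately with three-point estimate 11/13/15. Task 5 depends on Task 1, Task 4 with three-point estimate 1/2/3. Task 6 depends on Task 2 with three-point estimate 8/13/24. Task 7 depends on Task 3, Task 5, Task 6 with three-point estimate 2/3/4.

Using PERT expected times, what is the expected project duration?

23 days

te_Task 1 = (2 + 4·7 + 24)/6 = 54/6 = 9
te_Task 2 = (5 + 4·6 + 7)/6 = 36/6 = 6
te_Task 3 = (1 + 4·5 + 15)/6 = 36/6 = 6
te_Task 4 = (11 + 4·13 + 15)/6 = 78/6 = 13
te_Task 5 = (1 + 4·2 + 3)/6 = 12/6 = 2
te_Task 6 = (8 + 4·13 + 24)/6 = 84/6 = 14
te_Task 7 = (2 + 4·3 + 4)/6 = 18/6 = 3

Forward pass:
ES_Task 1 = 0; EF_Task 1 = 9
ES_Task 2 = 0; EF_Task 2 = 6
ES_Task 3 = 0; EF_Task 3 = 6
ES_Task 4 = 0; EF_Task 4 = 13
ES_Task 5 = max(EF_Task 1=9, EF_Task 4=13) = 13; EF_Task 5 = 13+2 = 15
ES_Task 6 = 6; EF_Task 6 = 6+14 = 20
ES_Task 7 = max(EF_Task 3=6, EF_Task 5=15, EF_Task 6=20) = 20; EF_Task 7 = 20+3 = 23
Expected project duration μ = 23 days. Critical path: Task 2 → Task 6 → Task 7.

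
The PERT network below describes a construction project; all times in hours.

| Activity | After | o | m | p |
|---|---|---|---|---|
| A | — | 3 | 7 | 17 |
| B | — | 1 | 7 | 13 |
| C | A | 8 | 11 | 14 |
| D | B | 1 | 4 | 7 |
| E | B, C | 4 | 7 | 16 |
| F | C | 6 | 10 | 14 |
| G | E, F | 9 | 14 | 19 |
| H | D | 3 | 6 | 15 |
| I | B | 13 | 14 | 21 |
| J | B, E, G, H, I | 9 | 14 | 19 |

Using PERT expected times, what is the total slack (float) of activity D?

te_A = (3 + 4·7 + 17)/6 = 48/6 = 8
te_B = (1 + 4·7 + 13)/6 = 42/6 = 7
te_C = (8 + 4·11 + 14)/6 = 66/6 = 11
te_D = (1 + 4·4 + 7)/6 = 24/6 = 4
te_E = (4 + 4·7 + 16)/6 = 48/6 = 8
te_F = (6 + 4·10 + 14)/6 = 60/6 = 10
te_G = (9 + 4·14 + 19)/6 = 84/6 = 14
te_H = (3 + 4·6 + 15)/6 = 42/6 = 7
te_I = (13 + 4·14 + 21)/6 = 90/6 = 15
te_J = (9 + 4·14 + 19)/6 = 84/6 = 14

Forward pass:
ES_A = 0; EF_A = 8
ES_B = 0; EF_B = 7
ES_C = 8; EF_C = 8+11 = 19
ES_D = 7; EF_D = 7+4 = 11
ES_E = max(EF_B=7, EF_C=19) = 19; EF_E = 19+8 = 27
ES_F = 19; EF_F = 19+10 = 29
ES_G = max(EF_E=27, EF_F=29) = 29; EF_G = 29+14 = 43
ES_H = 11; EF_H = 11+7 = 18
ES_I = 7; EF_I = 7+15 = 22
ES_J = max(EF_B=7, EF_E=27, EF_G=43, EF_H=18, EF_I=22) = 43; EF_J = 43+14 = 57
Expected project duration μ = 57 hours. Critical path: A → C → F → G → J.

Backward pass:
LF_J = 57; LS_J = 57−14 = 43
LF_I = LS_J = 43; LS_I = 43−15 = 28
LF_H = LS_J = 43; LS_H = 43−7 = 36
LF_G = LS_J = 43; LS_G = 43−14 = 29
LF_F = LS_G = 29; LS_F = 29−10 = 19
LF_E = min(LS_G=29, LS_J=43) = 29; LS_E = 29−8 = 21
LF_D = LS_H = 36; LS_D = 36−4 = 32
LF_C = min(LS_E=21, LS_F=19) = 19; LS_C = 19−11 = 8
LF_B = min(LS_D=32, LS_E=21, LS_I=28, LS_J=43) = 21; LS_B = 21−7 = 14
LF_A = LS_C = 8; LS_A = 8−8 = 0
Slack_D = LS_D − ES_D = 32 − 7 = 25

25 hours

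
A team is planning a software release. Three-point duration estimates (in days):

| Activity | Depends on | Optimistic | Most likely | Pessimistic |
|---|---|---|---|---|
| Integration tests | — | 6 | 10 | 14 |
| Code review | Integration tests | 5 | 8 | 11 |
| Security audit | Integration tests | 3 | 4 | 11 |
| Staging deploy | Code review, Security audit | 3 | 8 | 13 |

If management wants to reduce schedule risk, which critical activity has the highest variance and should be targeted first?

te_Integration tests = (6 + 4·10 + 14)/6 = 60/6 = 10; σ²_Integration tests = ((14−6)/6)² = 1.778
te_Code review = (5 + 4·8 + 11)/6 = 48/6 = 8; σ²_Code review = ((11−5)/6)² = 1.000
te_Security audit = (3 + 4·4 + 11)/6 = 30/6 = 5; σ²_Security audit = ((11−3)/6)² = 1.778
te_Staging deploy = (3 + 4·8 + 13)/6 = 48/6 = 8; σ²_Staging deploy = ((13−3)/6)² = 2.778

Forward pass:
ES_Integration tests = 0; EF_Integration tests = 10
ES_Code review = 10; EF_Code review = 10+8 = 18
ES_Security audit = 10; EF_Security audit = 10+5 = 15
ES_Staging deploy = max(EF_Code review=18, EF_Security audit=15) = 18; EF_Staging deploy = 18+8 = 26
Expected project duration μ = 26 days. Critical path: Integration tests → Code review → Staging deploy.

Variances on critical path: σ²_Integration tests=1.778, σ²_Code review=1.000, σ²_Staging deploy=2.778.
Largest is σ²_Staging deploy = 2.778.

Staging deploy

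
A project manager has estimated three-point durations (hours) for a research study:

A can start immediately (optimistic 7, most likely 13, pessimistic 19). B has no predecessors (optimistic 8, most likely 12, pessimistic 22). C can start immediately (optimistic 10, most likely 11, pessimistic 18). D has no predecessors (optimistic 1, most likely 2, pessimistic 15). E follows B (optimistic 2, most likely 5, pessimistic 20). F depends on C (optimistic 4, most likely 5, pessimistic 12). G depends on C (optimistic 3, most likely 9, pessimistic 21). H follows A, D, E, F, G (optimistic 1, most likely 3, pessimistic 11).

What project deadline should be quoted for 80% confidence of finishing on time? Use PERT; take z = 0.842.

te_A = (7 + 4·13 + 19)/6 = 78/6 = 13; σ²_A = ((19−7)/6)² = 4.000
te_B = (8 + 4·12 + 22)/6 = 78/6 = 13; σ²_B = ((22−8)/6)² = 5.444
te_C = (10 + 4·11 + 18)/6 = 72/6 = 12; σ²_C = ((18−10)/6)² = 1.778
te_D = (1 + 4·2 + 15)/6 = 24/6 = 4; σ²_D = ((15−1)/6)² = 5.444
te_E = (2 + 4·5 + 20)/6 = 42/6 = 7; σ²_E = ((20−2)/6)² = 9.000
te_F = (4 + 4·5 + 12)/6 = 36/6 = 6; σ²_F = ((12−4)/6)² = 1.778
te_G = (3 + 4·9 + 21)/6 = 60/6 = 10; σ²_G = ((21−3)/6)² = 9.000
te_H = (1 + 4·3 + 11)/6 = 24/6 = 4; σ²_H = ((11−1)/6)² = 2.778

Forward pass:
ES_A = 0; EF_A = 13
ES_B = 0; EF_B = 13
ES_C = 0; EF_C = 12
ES_D = 0; EF_D = 4
ES_E = 13; EF_E = 13+7 = 20
ES_F = 12; EF_F = 12+6 = 18
ES_G = 12; EF_G = 12+10 = 22
ES_H = max(EF_A=13, EF_D=4, EF_E=20, EF_F=18, EF_G=22) = 22; EF_H = 22+4 = 26
Expected project duration μ = 26 hours. Critical path: C → G → H.

Variance along critical path = 1.778 + 9.000 + 2.778 = 13.556; σ = 3.682 hours.
D = μ + z·σ = 26 + 0.842·3.682 = 29.1 hours

29.1 hours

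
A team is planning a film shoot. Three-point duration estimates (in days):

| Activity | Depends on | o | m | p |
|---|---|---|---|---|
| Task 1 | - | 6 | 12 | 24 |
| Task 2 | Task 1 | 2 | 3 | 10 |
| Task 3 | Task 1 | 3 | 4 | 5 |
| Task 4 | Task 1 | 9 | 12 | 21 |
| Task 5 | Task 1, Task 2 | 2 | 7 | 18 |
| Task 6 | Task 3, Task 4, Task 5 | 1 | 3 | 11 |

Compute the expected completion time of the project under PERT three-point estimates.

30 days

te_Task 1 = (6 + 4·12 + 24)/6 = 78/6 = 13
te_Task 2 = (2 + 4·3 + 10)/6 = 24/6 = 4
te_Task 3 = (3 + 4·4 + 5)/6 = 24/6 = 4
te_Task 4 = (9 + 4·12 + 21)/6 = 78/6 = 13
te_Task 5 = (2 + 4·7 + 18)/6 = 48/6 = 8
te_Task 6 = (1 + 4·3 + 11)/6 = 24/6 = 4

Forward pass:
ES_Task 1 = 0; EF_Task 1 = 13
ES_Task 2 = 13; EF_Task 2 = 13+4 = 17
ES_Task 3 = 13; EF_Task 3 = 13+4 = 17
ES_Task 4 = 13; EF_Task 4 = 13+13 = 26
ES_Task 5 = max(EF_Task 1=13, EF_Task 2=17) = 17; EF_Task 5 = 17+8 = 25
ES_Task 6 = max(EF_Task 3=17, EF_Task 4=26, EF_Task 5=25) = 26; EF_Task 6 = 26+4 = 30
Expected project duration μ = 30 days. Critical path: Task 1 → Task 4 → Task 6.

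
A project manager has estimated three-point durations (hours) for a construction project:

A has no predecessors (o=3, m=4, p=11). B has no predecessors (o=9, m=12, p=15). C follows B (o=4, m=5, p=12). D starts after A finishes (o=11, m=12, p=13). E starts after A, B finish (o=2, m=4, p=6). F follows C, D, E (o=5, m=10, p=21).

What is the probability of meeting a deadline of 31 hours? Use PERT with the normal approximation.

0.738

te_A = (3 + 4·4 + 11)/6 = 30/6 = 5; σ²_A = ((11−3)/6)² = 1.778
te_B = (9 + 4·12 + 15)/6 = 72/6 = 12; σ²_B = ((15−9)/6)² = 1.000
te_C = (4 + 4·5 + 12)/6 = 36/6 = 6; σ²_C = ((12−4)/6)² = 1.778
te_D = (11 + 4·12 + 13)/6 = 72/6 = 12; σ²_D = ((13−11)/6)² = 0.111
te_E = (2 + 4·4 + 6)/6 = 24/6 = 4; σ²_E = ((6−2)/6)² = 0.444
te_F = (5 + 4·10 + 21)/6 = 66/6 = 11; σ²_F = ((21−5)/6)² = 7.111

Forward pass:
ES_A = 0; EF_A = 5
ES_B = 0; EF_B = 12
ES_C = 12; EF_C = 12+6 = 18
ES_D = 5; EF_D = 5+12 = 17
ES_E = max(EF_A=5, EF_B=12) = 12; EF_E = 12+4 = 16
ES_F = max(EF_C=18, EF_D=17, EF_E=16) = 18; EF_F = 18+11 = 29
Expected project duration μ = 29 hours. Critical path: B → C → F.

Variance along critical path = 1.000 + 1.778 + 7.111 = 9.889; σ = √9.889 = 3.145 hours.
Z = (31 − 29) / 3.145 = 0.636
P(T ≤ 31) = Φ(0.636) ≈ 0.738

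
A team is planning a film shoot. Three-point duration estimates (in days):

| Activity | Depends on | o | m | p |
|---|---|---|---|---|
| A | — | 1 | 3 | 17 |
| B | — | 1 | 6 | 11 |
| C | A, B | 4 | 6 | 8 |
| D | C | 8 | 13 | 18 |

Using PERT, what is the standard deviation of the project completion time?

2.45 days

te_A = (1 + 4·3 + 17)/6 = 30/6 = 5; σ²_A = ((17−1)/6)² = 7.111
te_B = (1 + 4·6 + 11)/6 = 36/6 = 6; σ²_B = ((11−1)/6)² = 2.778
te_C = (4 + 4·6 + 8)/6 = 36/6 = 6; σ²_C = ((8−4)/6)² = 0.444
te_D = (8 + 4·13 + 18)/6 = 78/6 = 13; σ²_D = ((18−8)/6)² = 2.778

Forward pass:
ES_A = 0; EF_A = 5
ES_B = 0; EF_B = 6
ES_C = max(EF_A=5, EF_B=6) = 6; EF_C = 6+6 = 12
ES_D = 12; EF_D = 12+13 = 25
Expected project duration μ = 25 days. Critical path: B → C → D.

Variance along critical path = 2.778 + 0.444 + 2.778 = 6.000
σ = √6.000 = 2.449 days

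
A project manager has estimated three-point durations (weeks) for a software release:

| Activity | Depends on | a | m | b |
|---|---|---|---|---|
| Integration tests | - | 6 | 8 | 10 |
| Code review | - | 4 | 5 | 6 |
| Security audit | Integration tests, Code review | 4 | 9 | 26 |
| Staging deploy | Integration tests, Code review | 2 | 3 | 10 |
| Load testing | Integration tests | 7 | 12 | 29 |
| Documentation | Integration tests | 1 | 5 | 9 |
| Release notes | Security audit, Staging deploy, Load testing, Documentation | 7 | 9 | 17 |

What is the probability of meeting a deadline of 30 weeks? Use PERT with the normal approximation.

te_Integration tests = (6 + 4·8 + 10)/6 = 48/6 = 8; σ²_Integration tests = ((10−6)/6)² = 0.444
te_Code review = (4 + 4·5 + 6)/6 = 30/6 = 5; σ²_Code review = ((6−4)/6)² = 0.111
te_Security audit = (4 + 4·9 + 26)/6 = 66/6 = 11; σ²_Security audit = ((26−4)/6)² = 13.444
te_Staging deploy = (2 + 4·3 + 10)/6 = 24/6 = 4; σ²_Staging deploy = ((10−2)/6)² = 1.778
te_Load testing = (7 + 4·12 + 29)/6 = 84/6 = 14; σ²_Load testing = ((29−7)/6)² = 13.444
te_Documentation = (1 + 4·5 + 9)/6 = 30/6 = 5; σ²_Documentation = ((9−1)/6)² = 1.778
te_Release notes = (7 + 4·9 + 17)/6 = 60/6 = 10; σ²_Release notes = ((17−7)/6)² = 2.778

Forward pass:
ES_Integration tests = 0; EF_Integration tests = 8
ES_Code review = 0; EF_Code review = 5
ES_Security audit = max(EF_Integration tests=8, EF_Code review=5) = 8; EF_Security audit = 8+11 = 19
ES_Staging deploy = max(EF_Integration tests=8, EF_Code review=5) = 8; EF_Staging deploy = 8+4 = 12
ES_Load testing = 8; EF_Load testing = 8+14 = 22
ES_Documentation = 8; EF_Documentation = 8+5 = 13
ES_Release notes = max(EF_Security audit=19, EF_Staging deploy=12, EF_Load testing=22, EF_Documentation=13) = 22; EF_Release notes = 22+10 = 32
Expected project duration μ = 32 weeks. Critical path: Integration tests → Load testing → Release notes.

Variance along critical path = 0.444 + 13.444 + 2.778 = 16.667; σ = √16.667 = 4.082 weeks.
Z = (30 − 32) / 4.082 = -0.490
P(T ≤ 30) = Φ(-0.490) ≈ 0.312

0.312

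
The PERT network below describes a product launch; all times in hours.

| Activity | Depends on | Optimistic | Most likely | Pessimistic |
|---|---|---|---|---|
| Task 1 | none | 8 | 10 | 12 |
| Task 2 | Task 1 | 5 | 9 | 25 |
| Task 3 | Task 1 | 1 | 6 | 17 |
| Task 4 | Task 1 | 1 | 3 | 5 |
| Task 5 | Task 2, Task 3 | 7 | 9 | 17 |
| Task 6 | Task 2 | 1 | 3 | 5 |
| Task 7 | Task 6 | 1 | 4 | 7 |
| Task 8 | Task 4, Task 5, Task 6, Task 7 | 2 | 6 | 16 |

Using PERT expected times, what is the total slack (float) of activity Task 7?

te_Task 1 = (8 + 4·10 + 12)/6 = 60/6 = 10
te_Task 2 = (5 + 4·9 + 25)/6 = 66/6 = 11
te_Task 3 = (1 + 4·6 + 17)/6 = 42/6 = 7
te_Task 4 = (1 + 4·3 + 5)/6 = 18/6 = 3
te_Task 5 = (7 + 4·9 + 17)/6 = 60/6 = 10
te_Task 6 = (1 + 4·3 + 5)/6 = 18/6 = 3
te_Task 7 = (1 + 4·4 + 7)/6 = 24/6 = 4
te_Task 8 = (2 + 4·6 + 16)/6 = 42/6 = 7

Forward pass:
ES_Task 1 = 0; EF_Task 1 = 10
ES_Task 2 = 10; EF_Task 2 = 10+11 = 21
ES_Task 3 = 10; EF_Task 3 = 10+7 = 17
ES_Task 4 = 10; EF_Task 4 = 10+3 = 13
ES_Task 5 = max(EF_Task 2=21, EF_Task 3=17) = 21; EF_Task 5 = 21+10 = 31
ES_Task 6 = 21; EF_Task 6 = 21+3 = 24
ES_Task 7 = 24; EF_Task 7 = 24+4 = 28
ES_Task 8 = max(EF_Task 4=13, EF_Task 5=31, EF_Task 6=24, EF_Task 7=28) = 31; EF_Task 8 = 31+7 = 38
Expected project duration μ = 38 hours. Critical path: Task 1 → Task 2 → Task 5 → Task 8.

Backward pass:
LF_Task 8 = 38; LS_Task 8 = 38−7 = 31
LF_Task 7 = LS_Task 8 = 31; LS_Task 7 = 31−4 = 27
LF_Task 6 = min(LS_Task 7=27, LS_Task 8=31) = 27; LS_Task 6 = 27−3 = 24
LF_Task 5 = LS_Task 8 = 31; LS_Task 5 = 31−10 = 21
LF_Task 4 = LS_Task 8 = 31; LS_Task 4 = 31−3 = 28
LF_Task 3 = LS_Task 5 = 21; LS_Task 3 = 21−7 = 14
LF_Task 2 = min(LS_Task 5=21, LS_Task 6=24) = 21; LS_Task 2 = 21−11 = 10
LF_Task 1 = min(LS_Task 2=10, LS_Task 3=14, LS_Task 4=28) = 10; LS_Task 1 = 10−10 = 0
Slack_Task 7 = LS_Task 7 − ES_Task 7 = 27 − 24 = 3

3 hours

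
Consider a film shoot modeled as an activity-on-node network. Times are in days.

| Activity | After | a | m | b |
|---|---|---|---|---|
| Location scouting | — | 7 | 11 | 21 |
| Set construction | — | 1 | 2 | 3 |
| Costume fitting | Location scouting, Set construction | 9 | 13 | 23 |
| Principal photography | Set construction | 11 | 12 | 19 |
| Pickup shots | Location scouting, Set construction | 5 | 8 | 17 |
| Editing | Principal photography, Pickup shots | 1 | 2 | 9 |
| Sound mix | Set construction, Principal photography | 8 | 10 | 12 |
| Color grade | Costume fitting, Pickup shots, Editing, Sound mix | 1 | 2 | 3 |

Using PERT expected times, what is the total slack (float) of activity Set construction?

te_Location scouting = (7 + 4·11 + 21)/6 = 72/6 = 12
te_Set construction = (1 + 4·2 + 3)/6 = 12/6 = 2
te_Costume fitting = (9 + 4·13 + 23)/6 = 84/6 = 14
te_Principal photography = (11 + 4·12 + 19)/6 = 78/6 = 13
te_Pickup shots = (5 + 4·8 + 17)/6 = 54/6 = 9
te_Editing = (1 + 4·2 + 9)/6 = 18/6 = 3
te_Sound mix = (8 + 4·10 + 12)/6 = 60/6 = 10
te_Color grade = (1 + 4·2 + 3)/6 = 12/6 = 2

Forward pass:
ES_Location scouting = 0; EF_Location scouting = 12
ES_Set construction = 0; EF_Set construction = 2
ES_Costume fitting = max(EF_Location scouting=12, EF_Set construction=2) = 12; EF_Costume fitting = 12+14 = 26
ES_Principal photography = 2; EF_Principal photography = 2+13 = 15
ES_Pickup shots = max(EF_Location scouting=12, EF_Set construction=2) = 12; EF_Pickup shots = 12+9 = 21
ES_Editing = max(EF_Principal photography=15, EF_Pickup shots=21) = 21; EF_Editing = 21+3 = 24
ES_Sound mix = max(EF_Set construction=2, EF_Principal photography=15) = 15; EF_Sound mix = 15+10 = 25
ES_Color grade = max(EF_Costume fitting=26, EF_Pickup shots=21, EF_Editing=24, EF_Sound mix=25) = 26; EF_Color grade = 26+2 = 28
Expected project duration μ = 28 days. Critical path: Location scouting → Costume fitting → Color grade.

Backward pass:
LF_Color grade = 28; LS_Color grade = 28−2 = 26
LF_Sound mix = LS_Color grade = 26; LS_Sound mix = 26−10 = 16
LF_Editing = LS_Color grade = 26; LS_Editing = 26−3 = 23
LF_Pickup shots = min(LS_Editing=23, LS_Color grade=26) = 23; LS_Pickup shots = 23−9 = 14
LF_Principal photography = min(LS_Editing=23, LS_Sound mix=16) = 16; LS_Principal photography = 16−13 = 3
LF_Costume fitting = LS_Color grade = 26; LS_Costume fitting = 26−14 = 12
LF_Set construction = min(LS_Costume fitting=12, LS_Principal photography=3, LS_Pickup shots=14, LS_Sound mix=16) = 3; LS_Set construction = 3−2 = 1
LF_Location scouting = min(LS_Costume fitting=12, LS_Pickup shots=14) = 12; LS_Location scouting = 12−12 = 0
Slack_Set construction = LS_Set construction − ES_Set construction = 1 − 0 = 1

1 days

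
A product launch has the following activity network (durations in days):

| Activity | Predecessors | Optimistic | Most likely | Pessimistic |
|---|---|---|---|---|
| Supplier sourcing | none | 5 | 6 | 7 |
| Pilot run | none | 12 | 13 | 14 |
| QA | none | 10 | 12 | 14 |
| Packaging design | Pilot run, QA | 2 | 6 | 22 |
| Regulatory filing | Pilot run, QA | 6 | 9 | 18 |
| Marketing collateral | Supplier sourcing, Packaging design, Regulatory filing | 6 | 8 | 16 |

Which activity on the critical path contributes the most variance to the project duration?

Regulatory filing

te_Supplier sourcing = (5 + 4·6 + 7)/6 = 36/6 = 6; σ²_Supplier sourcing = ((7−5)/6)² = 0.111
te_Pilot run = (12 + 4·13 + 14)/6 = 78/6 = 13; σ²_Pilot run = ((14−12)/6)² = 0.111
te_QA = (10 + 4·12 + 14)/6 = 72/6 = 12; σ²_QA = ((14−10)/6)² = 0.444
te_Packaging design = (2 + 4·6 + 22)/6 = 48/6 = 8; σ²_Packaging design = ((22−2)/6)² = 11.111
te_Regulatory filing = (6 + 4·9 + 18)/6 = 60/6 = 10; σ²_Regulatory filing = ((18−6)/6)² = 4.000
te_Marketing collateral = (6 + 4·8 + 16)/6 = 54/6 = 9; σ²_Marketing collateral = ((16−6)/6)² = 2.778

Forward pass:
ES_Supplier sourcing = 0; EF_Supplier sourcing = 6
ES_Pilot run = 0; EF_Pilot run = 13
ES_QA = 0; EF_QA = 12
ES_Packaging design = max(EF_Pilot run=13, EF_QA=12) = 13; EF_Packaging design = 13+8 = 21
ES_Regulatory filing = max(EF_Pilot run=13, EF_QA=12) = 13; EF_Regulatory filing = 13+10 = 23
ES_Marketing collateral = max(EF_Supplier sourcing=6, EF_Packaging design=21, EF_Regulatory filing=23) = 23; EF_Marketing collateral = 23+9 = 32
Expected project duration μ = 32 days. Critical path: Pilot run → Regulatory filing → Marketing collateral.

Variances on critical path: σ²_Pilot run=0.111, σ²_Regulatory filing=4.000, σ²_Marketing collateral=2.778.
Largest is σ²_Regulatory filing = 4.000.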